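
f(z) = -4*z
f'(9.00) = -4.00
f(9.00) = -36.00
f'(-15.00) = -4.00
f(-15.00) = 60.00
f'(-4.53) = -4.00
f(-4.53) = 18.12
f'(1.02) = -4.00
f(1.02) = -4.08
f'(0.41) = -4.00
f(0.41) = -1.64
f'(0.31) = -4.00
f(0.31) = -1.24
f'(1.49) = -4.00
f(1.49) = -5.96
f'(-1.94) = -4.00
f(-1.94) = 7.76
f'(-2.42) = -4.00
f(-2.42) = 9.68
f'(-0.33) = -4.00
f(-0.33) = 1.32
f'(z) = -4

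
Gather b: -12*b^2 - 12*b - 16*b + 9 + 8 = -12*b^2 - 28*b + 17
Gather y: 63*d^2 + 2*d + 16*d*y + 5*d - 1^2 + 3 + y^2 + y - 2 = 63*d^2 + 7*d + y^2 + y*(16*d + 1)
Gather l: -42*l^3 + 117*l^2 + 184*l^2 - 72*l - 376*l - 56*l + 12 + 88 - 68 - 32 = -42*l^3 + 301*l^2 - 504*l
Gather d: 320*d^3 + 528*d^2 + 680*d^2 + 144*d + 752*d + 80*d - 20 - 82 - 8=320*d^3 + 1208*d^2 + 976*d - 110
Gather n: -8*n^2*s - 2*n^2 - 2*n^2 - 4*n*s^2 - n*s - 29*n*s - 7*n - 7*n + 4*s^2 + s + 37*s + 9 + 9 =n^2*(-8*s - 4) + n*(-4*s^2 - 30*s - 14) + 4*s^2 + 38*s + 18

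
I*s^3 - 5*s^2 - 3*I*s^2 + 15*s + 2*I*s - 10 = (s - 2)*(s + 5*I)*(I*s - I)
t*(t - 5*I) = t^2 - 5*I*t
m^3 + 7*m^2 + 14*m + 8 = (m + 1)*(m + 2)*(m + 4)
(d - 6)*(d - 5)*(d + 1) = d^3 - 10*d^2 + 19*d + 30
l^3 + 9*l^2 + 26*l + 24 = (l + 2)*(l + 3)*(l + 4)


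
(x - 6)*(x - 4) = x^2 - 10*x + 24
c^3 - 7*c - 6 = (c - 3)*(c + 1)*(c + 2)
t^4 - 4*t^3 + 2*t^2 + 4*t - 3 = (t - 3)*(t - 1)^2*(t + 1)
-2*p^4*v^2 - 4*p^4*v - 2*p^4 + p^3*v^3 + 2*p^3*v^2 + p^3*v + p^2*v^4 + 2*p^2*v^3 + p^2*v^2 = (-p + v)*(2*p + v)*(p*v + p)^2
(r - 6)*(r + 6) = r^2 - 36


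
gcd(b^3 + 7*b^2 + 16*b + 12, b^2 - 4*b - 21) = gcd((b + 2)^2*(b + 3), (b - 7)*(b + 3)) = b + 3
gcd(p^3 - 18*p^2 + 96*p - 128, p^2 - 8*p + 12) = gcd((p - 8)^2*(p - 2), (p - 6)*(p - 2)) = p - 2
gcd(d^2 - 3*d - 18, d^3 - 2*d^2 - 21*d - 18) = d^2 - 3*d - 18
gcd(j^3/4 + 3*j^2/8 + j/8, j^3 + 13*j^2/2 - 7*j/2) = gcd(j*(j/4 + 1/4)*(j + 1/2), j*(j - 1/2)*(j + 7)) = j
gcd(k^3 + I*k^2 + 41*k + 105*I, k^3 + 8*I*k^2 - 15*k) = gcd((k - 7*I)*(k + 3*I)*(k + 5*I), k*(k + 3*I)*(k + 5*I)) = k^2 + 8*I*k - 15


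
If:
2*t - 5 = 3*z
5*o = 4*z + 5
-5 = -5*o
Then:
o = 1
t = 5/2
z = 0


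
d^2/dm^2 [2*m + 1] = 0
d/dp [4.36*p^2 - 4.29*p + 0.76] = 8.72*p - 4.29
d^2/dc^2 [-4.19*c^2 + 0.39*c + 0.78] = -8.38000000000000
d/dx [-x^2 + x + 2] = 1 - 2*x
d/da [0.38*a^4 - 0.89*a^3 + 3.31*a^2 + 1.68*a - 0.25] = 1.52*a^3 - 2.67*a^2 + 6.62*a + 1.68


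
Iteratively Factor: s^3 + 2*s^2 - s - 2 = (s + 1)*(s^2 + s - 2) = (s + 1)*(s + 2)*(s - 1)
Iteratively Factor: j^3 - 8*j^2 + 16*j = (j - 4)*(j^2 - 4*j) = j*(j - 4)*(j - 4)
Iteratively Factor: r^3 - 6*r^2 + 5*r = (r)*(r^2 - 6*r + 5) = r*(r - 5)*(r - 1)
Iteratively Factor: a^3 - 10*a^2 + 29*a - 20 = (a - 1)*(a^2 - 9*a + 20) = (a - 4)*(a - 1)*(a - 5)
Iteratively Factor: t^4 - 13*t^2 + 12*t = (t - 1)*(t^3 + t^2 - 12*t) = (t - 1)*(t + 4)*(t^2 - 3*t) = t*(t - 1)*(t + 4)*(t - 3)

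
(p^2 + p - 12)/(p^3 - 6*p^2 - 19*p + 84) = 1/(p - 7)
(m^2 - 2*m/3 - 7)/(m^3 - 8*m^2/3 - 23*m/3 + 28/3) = (m - 3)/(m^2 - 5*m + 4)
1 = 1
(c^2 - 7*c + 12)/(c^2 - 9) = (c - 4)/(c + 3)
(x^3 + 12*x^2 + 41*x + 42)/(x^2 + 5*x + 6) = x + 7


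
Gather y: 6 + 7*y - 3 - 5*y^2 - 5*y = -5*y^2 + 2*y + 3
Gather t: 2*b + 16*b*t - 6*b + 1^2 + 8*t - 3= -4*b + t*(16*b + 8) - 2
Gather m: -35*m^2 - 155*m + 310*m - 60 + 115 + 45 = -35*m^2 + 155*m + 100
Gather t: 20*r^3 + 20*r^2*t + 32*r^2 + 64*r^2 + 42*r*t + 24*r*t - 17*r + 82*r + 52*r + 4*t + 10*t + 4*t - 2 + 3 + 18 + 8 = 20*r^3 + 96*r^2 + 117*r + t*(20*r^2 + 66*r + 18) + 27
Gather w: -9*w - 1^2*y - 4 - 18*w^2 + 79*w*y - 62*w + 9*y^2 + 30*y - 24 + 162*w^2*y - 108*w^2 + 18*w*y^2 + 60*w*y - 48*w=w^2*(162*y - 126) + w*(18*y^2 + 139*y - 119) + 9*y^2 + 29*y - 28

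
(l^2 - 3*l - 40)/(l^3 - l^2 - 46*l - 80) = 1/(l + 2)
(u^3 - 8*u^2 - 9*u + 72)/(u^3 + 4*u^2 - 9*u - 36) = (u - 8)/(u + 4)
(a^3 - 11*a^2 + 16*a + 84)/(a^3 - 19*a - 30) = (a^2 - 13*a + 42)/(a^2 - 2*a - 15)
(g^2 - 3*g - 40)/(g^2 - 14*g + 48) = (g + 5)/(g - 6)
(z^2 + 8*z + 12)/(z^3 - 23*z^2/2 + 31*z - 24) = 2*(z^2 + 8*z + 12)/(2*z^3 - 23*z^2 + 62*z - 48)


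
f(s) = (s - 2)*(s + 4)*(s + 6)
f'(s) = (s - 2)*(s + 4) + (s - 2)*(s + 6) + (s + 4)*(s + 6)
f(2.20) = 10.17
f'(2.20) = 53.72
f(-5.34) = 6.49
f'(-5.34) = 4.11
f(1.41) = -23.65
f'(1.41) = 32.52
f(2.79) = 47.15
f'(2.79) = 71.99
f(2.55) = 30.80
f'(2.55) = 64.31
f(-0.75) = -46.92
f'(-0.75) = -6.31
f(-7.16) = -33.58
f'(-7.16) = 43.24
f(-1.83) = -34.66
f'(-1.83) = -15.23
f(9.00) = 1365.00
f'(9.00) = 391.00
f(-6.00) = 0.00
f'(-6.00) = 16.00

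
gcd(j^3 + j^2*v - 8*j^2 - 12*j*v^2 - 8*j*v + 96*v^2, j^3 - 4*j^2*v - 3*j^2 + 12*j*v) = 1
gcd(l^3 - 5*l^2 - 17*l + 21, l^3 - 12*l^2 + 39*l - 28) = l^2 - 8*l + 7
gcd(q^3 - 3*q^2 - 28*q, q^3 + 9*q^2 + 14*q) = q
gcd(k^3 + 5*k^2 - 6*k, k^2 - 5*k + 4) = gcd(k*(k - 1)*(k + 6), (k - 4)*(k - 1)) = k - 1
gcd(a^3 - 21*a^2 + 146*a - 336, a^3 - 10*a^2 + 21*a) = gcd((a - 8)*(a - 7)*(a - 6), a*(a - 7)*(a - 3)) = a - 7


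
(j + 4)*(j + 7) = j^2 + 11*j + 28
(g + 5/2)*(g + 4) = g^2 + 13*g/2 + 10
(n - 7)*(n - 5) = n^2 - 12*n + 35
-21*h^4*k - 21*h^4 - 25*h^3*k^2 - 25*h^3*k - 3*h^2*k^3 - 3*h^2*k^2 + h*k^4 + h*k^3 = (-7*h + k)*(h + k)*(3*h + k)*(h*k + h)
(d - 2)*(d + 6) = d^2 + 4*d - 12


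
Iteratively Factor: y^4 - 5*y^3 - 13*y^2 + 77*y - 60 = (y - 3)*(y^3 - 2*y^2 - 19*y + 20) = (y - 5)*(y - 3)*(y^2 + 3*y - 4) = (y - 5)*(y - 3)*(y + 4)*(y - 1)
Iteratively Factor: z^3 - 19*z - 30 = (z - 5)*(z^2 + 5*z + 6) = (z - 5)*(z + 2)*(z + 3)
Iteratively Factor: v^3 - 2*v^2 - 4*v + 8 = (v + 2)*(v^2 - 4*v + 4) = (v - 2)*(v + 2)*(v - 2)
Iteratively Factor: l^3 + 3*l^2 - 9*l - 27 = (l - 3)*(l^2 + 6*l + 9) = (l - 3)*(l + 3)*(l + 3)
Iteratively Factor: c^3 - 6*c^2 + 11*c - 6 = (c - 1)*(c^2 - 5*c + 6) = (c - 2)*(c - 1)*(c - 3)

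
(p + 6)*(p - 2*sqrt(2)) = p^2 - 2*sqrt(2)*p + 6*p - 12*sqrt(2)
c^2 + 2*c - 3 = (c - 1)*(c + 3)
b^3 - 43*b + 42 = (b - 6)*(b - 1)*(b + 7)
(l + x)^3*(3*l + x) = 3*l^4 + 10*l^3*x + 12*l^2*x^2 + 6*l*x^3 + x^4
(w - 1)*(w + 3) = w^2 + 2*w - 3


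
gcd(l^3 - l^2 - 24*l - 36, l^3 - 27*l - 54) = l^2 - 3*l - 18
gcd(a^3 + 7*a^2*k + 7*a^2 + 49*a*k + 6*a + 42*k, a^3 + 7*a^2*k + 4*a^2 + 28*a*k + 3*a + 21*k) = a^2 + 7*a*k + a + 7*k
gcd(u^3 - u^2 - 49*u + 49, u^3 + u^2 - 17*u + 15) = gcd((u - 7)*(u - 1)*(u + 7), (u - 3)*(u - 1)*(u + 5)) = u - 1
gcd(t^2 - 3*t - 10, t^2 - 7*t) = 1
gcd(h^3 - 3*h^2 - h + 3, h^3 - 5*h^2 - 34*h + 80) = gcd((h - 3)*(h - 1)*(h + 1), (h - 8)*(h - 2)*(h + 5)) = 1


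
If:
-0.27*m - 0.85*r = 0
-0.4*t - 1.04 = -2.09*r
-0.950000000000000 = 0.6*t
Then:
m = -0.61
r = 0.19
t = -1.58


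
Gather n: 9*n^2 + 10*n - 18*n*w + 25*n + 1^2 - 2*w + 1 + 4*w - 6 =9*n^2 + n*(35 - 18*w) + 2*w - 4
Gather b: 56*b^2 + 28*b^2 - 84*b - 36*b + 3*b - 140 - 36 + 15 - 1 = 84*b^2 - 117*b - 162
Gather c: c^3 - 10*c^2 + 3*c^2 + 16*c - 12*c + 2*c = c^3 - 7*c^2 + 6*c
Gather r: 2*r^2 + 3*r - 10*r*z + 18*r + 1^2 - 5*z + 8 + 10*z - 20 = 2*r^2 + r*(21 - 10*z) + 5*z - 11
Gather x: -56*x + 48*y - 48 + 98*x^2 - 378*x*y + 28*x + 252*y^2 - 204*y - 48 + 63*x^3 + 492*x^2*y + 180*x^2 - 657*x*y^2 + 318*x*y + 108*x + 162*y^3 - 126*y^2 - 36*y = 63*x^3 + x^2*(492*y + 278) + x*(-657*y^2 - 60*y + 80) + 162*y^3 + 126*y^2 - 192*y - 96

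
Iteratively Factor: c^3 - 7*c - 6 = (c + 1)*(c^2 - c - 6) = (c + 1)*(c + 2)*(c - 3)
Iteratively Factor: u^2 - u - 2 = (u + 1)*(u - 2)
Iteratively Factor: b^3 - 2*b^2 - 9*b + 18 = (b + 3)*(b^2 - 5*b + 6) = (b - 3)*(b + 3)*(b - 2)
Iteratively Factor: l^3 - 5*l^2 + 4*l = (l - 1)*(l^2 - 4*l) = (l - 4)*(l - 1)*(l)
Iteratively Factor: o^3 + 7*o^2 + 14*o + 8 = (o + 1)*(o^2 + 6*o + 8) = (o + 1)*(o + 4)*(o + 2)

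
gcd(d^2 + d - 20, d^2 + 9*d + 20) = d + 5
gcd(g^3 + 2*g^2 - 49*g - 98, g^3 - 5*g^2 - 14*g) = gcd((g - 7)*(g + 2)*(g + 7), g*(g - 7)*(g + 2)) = g^2 - 5*g - 14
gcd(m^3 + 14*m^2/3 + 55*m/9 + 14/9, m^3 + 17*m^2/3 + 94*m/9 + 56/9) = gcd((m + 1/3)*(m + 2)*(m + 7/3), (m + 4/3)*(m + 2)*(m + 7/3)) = m^2 + 13*m/3 + 14/3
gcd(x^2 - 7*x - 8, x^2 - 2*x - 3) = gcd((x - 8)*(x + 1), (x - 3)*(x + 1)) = x + 1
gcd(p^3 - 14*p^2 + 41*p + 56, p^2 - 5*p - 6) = p + 1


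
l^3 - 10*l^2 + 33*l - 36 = (l - 4)*(l - 3)^2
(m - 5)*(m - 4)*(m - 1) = m^3 - 10*m^2 + 29*m - 20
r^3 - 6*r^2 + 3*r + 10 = (r - 5)*(r - 2)*(r + 1)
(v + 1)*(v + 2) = v^2 + 3*v + 2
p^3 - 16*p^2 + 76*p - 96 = (p - 8)*(p - 6)*(p - 2)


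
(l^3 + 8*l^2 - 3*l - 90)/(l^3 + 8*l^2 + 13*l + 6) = (l^2 + 2*l - 15)/(l^2 + 2*l + 1)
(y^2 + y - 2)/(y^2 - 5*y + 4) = (y + 2)/(y - 4)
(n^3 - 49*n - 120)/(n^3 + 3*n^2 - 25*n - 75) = (n - 8)/(n - 5)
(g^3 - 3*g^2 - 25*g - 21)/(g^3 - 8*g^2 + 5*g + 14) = (g + 3)/(g - 2)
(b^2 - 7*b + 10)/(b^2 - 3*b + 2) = (b - 5)/(b - 1)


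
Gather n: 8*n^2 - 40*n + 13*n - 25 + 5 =8*n^2 - 27*n - 20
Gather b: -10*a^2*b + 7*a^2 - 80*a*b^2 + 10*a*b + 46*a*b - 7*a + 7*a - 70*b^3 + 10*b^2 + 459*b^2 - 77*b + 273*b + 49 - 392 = 7*a^2 - 70*b^3 + b^2*(469 - 80*a) + b*(-10*a^2 + 56*a + 196) - 343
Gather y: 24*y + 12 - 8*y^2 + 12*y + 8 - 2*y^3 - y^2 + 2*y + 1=-2*y^3 - 9*y^2 + 38*y + 21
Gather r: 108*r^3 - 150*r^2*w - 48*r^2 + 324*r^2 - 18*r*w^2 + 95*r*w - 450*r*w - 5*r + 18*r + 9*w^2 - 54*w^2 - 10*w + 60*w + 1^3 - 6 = 108*r^3 + r^2*(276 - 150*w) + r*(-18*w^2 - 355*w + 13) - 45*w^2 + 50*w - 5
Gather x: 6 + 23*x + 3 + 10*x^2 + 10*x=10*x^2 + 33*x + 9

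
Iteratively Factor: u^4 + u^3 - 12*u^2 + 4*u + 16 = (u + 1)*(u^3 - 12*u + 16) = (u - 2)*(u + 1)*(u^2 + 2*u - 8) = (u - 2)*(u + 1)*(u + 4)*(u - 2)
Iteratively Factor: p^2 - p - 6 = (p - 3)*(p + 2)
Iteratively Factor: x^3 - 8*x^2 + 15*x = (x - 5)*(x^2 - 3*x) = (x - 5)*(x - 3)*(x)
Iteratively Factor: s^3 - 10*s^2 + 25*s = (s - 5)*(s^2 - 5*s) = s*(s - 5)*(s - 5)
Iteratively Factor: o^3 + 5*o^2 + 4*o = (o + 4)*(o^2 + o) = (o + 1)*(o + 4)*(o)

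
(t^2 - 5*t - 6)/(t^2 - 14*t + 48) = (t + 1)/(t - 8)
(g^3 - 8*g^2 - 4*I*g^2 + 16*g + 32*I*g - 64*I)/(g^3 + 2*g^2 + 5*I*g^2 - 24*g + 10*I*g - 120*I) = (g^2 - 4*g*(1 + I) + 16*I)/(g^2 + g*(6 + 5*I) + 30*I)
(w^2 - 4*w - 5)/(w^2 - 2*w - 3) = (w - 5)/(w - 3)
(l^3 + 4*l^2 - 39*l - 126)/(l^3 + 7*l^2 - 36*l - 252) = (l + 3)/(l + 6)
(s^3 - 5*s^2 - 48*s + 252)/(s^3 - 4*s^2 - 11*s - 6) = (s^2 + s - 42)/(s^2 + 2*s + 1)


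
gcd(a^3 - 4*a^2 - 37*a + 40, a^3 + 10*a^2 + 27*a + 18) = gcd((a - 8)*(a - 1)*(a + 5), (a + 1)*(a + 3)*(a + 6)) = 1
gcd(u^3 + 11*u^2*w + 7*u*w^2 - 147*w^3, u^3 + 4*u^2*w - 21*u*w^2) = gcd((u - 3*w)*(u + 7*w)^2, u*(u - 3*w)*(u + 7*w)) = u^2 + 4*u*w - 21*w^2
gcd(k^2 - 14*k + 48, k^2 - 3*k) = 1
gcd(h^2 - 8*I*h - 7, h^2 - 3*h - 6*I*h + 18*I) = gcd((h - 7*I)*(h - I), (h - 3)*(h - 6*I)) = 1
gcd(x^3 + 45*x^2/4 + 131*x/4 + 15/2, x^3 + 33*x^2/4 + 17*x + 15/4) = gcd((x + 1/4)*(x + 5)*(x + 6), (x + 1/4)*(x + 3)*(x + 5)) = x^2 + 21*x/4 + 5/4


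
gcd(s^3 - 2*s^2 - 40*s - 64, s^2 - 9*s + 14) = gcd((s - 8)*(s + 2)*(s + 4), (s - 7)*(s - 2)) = 1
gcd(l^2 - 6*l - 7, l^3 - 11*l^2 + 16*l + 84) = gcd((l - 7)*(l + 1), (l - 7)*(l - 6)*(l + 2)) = l - 7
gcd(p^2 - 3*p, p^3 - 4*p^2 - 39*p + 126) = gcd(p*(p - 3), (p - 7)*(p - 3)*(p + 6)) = p - 3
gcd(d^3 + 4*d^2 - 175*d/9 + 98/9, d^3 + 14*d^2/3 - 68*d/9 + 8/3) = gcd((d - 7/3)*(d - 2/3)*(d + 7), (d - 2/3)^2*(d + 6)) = d - 2/3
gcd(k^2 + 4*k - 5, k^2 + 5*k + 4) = 1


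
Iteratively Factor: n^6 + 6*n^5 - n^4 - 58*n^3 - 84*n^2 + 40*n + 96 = (n - 3)*(n^5 + 9*n^4 + 26*n^3 + 20*n^2 - 24*n - 32) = (n - 3)*(n + 2)*(n^4 + 7*n^3 + 12*n^2 - 4*n - 16) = (n - 3)*(n + 2)^2*(n^3 + 5*n^2 + 2*n - 8) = (n - 3)*(n + 2)^2*(n + 4)*(n^2 + n - 2) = (n - 3)*(n - 1)*(n + 2)^2*(n + 4)*(n + 2)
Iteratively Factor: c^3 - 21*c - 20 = (c - 5)*(c^2 + 5*c + 4) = (c - 5)*(c + 4)*(c + 1)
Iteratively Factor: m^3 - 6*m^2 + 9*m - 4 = (m - 1)*(m^2 - 5*m + 4) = (m - 4)*(m - 1)*(m - 1)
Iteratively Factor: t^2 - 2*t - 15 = (t - 5)*(t + 3)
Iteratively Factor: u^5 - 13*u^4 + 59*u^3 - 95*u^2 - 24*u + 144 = (u - 3)*(u^4 - 10*u^3 + 29*u^2 - 8*u - 48) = (u - 4)*(u - 3)*(u^3 - 6*u^2 + 5*u + 12) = (u - 4)*(u - 3)*(u + 1)*(u^2 - 7*u + 12) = (u - 4)*(u - 3)^2*(u + 1)*(u - 4)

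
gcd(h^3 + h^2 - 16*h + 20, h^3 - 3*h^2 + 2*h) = h - 2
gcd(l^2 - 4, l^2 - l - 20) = 1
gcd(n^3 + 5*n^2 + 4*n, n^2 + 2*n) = n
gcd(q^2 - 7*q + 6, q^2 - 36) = q - 6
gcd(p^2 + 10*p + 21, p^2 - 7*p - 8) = 1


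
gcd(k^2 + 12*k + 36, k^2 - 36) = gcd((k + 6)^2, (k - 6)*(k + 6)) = k + 6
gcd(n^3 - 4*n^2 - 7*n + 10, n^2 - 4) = n + 2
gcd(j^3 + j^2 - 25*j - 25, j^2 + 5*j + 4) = j + 1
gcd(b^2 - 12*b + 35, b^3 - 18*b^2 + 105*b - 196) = b - 7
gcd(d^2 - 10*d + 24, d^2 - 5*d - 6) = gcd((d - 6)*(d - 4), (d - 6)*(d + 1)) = d - 6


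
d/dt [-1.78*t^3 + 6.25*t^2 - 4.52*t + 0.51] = -5.34*t^2 + 12.5*t - 4.52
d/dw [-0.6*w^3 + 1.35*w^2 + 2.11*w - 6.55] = -1.8*w^2 + 2.7*w + 2.11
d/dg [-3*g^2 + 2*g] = 2 - 6*g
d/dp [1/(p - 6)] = -1/(p - 6)^2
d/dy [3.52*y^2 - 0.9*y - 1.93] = 7.04*y - 0.9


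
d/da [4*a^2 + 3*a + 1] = 8*a + 3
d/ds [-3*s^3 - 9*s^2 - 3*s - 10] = -9*s^2 - 18*s - 3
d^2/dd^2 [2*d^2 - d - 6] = 4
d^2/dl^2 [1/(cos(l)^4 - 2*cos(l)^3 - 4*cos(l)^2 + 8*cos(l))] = 2*((1 - cos(2*l))^3 + 3*(1 - cos(2*l))^2/2 - 25*cos(l)/8 - cos(2*l) + 11*cos(3*l)/16 - 9*cos(4*l)/4 - 9*cos(5*l)/16 + 13/4)/((cos(l) - 2)^4*(cos(l) + 2)^3*cos(l)^3)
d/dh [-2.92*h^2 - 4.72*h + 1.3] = -5.84*h - 4.72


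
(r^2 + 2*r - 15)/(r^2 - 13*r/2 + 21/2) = 2*(r + 5)/(2*r - 7)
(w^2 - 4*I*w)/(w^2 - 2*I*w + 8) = w/(w + 2*I)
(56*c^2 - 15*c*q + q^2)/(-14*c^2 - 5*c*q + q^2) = (-8*c + q)/(2*c + q)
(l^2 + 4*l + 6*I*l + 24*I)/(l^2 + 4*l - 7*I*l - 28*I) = (l + 6*I)/(l - 7*I)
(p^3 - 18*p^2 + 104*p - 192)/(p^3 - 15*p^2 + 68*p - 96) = (p - 6)/(p - 3)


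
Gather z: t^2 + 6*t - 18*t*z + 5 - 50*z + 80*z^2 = t^2 + 6*t + 80*z^2 + z*(-18*t - 50) + 5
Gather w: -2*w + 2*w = 0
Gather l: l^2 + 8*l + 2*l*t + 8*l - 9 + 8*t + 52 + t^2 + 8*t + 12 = l^2 + l*(2*t + 16) + t^2 + 16*t + 55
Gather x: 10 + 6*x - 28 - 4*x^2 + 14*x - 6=-4*x^2 + 20*x - 24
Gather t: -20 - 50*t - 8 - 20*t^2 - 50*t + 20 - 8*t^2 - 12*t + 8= -28*t^2 - 112*t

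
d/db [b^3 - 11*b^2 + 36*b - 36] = 3*b^2 - 22*b + 36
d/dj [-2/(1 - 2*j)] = -4/(2*j - 1)^2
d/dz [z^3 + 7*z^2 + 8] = z*(3*z + 14)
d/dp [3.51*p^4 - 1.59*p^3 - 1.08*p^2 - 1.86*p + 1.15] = 14.04*p^3 - 4.77*p^2 - 2.16*p - 1.86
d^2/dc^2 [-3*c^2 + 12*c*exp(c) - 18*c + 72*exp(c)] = 12*c*exp(c) + 96*exp(c) - 6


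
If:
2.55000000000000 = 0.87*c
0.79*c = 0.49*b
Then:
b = 4.73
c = 2.93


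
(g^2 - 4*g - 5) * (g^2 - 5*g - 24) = g^4 - 9*g^3 - 9*g^2 + 121*g + 120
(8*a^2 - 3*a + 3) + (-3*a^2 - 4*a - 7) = 5*a^2 - 7*a - 4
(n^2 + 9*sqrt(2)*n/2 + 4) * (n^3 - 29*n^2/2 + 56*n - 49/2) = n^5 - 29*n^4/2 + 9*sqrt(2)*n^4/2 - 261*sqrt(2)*n^3/4 + 60*n^3 - 165*n^2/2 + 252*sqrt(2)*n^2 - 441*sqrt(2)*n/4 + 224*n - 98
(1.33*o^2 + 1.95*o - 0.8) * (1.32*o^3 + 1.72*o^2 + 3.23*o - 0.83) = 1.7556*o^5 + 4.8616*o^4 + 6.5939*o^3 + 3.8186*o^2 - 4.2025*o + 0.664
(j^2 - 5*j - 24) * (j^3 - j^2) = j^5 - 6*j^4 - 19*j^3 + 24*j^2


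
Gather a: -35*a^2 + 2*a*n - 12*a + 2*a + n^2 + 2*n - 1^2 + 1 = -35*a^2 + a*(2*n - 10) + n^2 + 2*n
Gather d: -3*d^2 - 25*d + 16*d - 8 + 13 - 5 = -3*d^2 - 9*d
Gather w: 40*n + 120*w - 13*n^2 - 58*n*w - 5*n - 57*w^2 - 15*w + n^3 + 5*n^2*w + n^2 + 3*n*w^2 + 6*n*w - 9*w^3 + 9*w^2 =n^3 - 12*n^2 + 35*n - 9*w^3 + w^2*(3*n - 48) + w*(5*n^2 - 52*n + 105)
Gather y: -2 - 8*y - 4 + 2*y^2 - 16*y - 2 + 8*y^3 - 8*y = 8*y^3 + 2*y^2 - 32*y - 8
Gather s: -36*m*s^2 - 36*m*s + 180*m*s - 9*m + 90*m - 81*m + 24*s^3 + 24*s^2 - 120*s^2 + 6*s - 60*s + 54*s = 144*m*s + 24*s^3 + s^2*(-36*m - 96)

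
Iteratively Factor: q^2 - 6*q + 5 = (q - 1)*(q - 5)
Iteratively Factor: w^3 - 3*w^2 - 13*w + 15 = (w - 5)*(w^2 + 2*w - 3) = (w - 5)*(w + 3)*(w - 1)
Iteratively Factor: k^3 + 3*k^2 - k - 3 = (k - 1)*(k^2 + 4*k + 3) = (k - 1)*(k + 3)*(k + 1)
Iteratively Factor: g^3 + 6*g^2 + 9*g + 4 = (g + 4)*(g^2 + 2*g + 1) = (g + 1)*(g + 4)*(g + 1)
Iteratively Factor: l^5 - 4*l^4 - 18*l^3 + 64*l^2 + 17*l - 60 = (l - 5)*(l^4 + l^3 - 13*l^2 - l + 12) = (l - 5)*(l + 4)*(l^3 - 3*l^2 - l + 3) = (l - 5)*(l + 1)*(l + 4)*(l^2 - 4*l + 3) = (l - 5)*(l - 1)*(l + 1)*(l + 4)*(l - 3)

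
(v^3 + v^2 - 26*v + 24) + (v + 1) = v^3 + v^2 - 25*v + 25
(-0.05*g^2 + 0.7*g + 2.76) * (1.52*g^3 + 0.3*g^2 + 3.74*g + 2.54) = -0.076*g^5 + 1.049*g^4 + 4.2182*g^3 + 3.319*g^2 + 12.1004*g + 7.0104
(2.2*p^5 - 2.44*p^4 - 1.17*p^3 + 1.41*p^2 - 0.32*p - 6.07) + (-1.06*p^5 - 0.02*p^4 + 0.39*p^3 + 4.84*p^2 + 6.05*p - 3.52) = 1.14*p^5 - 2.46*p^4 - 0.78*p^3 + 6.25*p^2 + 5.73*p - 9.59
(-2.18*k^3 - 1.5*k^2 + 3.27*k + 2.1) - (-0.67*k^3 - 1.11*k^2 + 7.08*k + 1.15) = -1.51*k^3 - 0.39*k^2 - 3.81*k + 0.95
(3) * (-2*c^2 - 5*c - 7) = -6*c^2 - 15*c - 21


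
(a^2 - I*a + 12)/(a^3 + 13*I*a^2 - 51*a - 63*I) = (a - 4*I)/(a^2 + 10*I*a - 21)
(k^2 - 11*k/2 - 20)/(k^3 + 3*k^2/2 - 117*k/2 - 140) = 1/(k + 7)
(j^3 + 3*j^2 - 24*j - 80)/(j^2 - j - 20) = j + 4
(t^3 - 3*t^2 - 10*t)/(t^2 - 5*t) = t + 2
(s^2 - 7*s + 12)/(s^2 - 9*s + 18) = (s - 4)/(s - 6)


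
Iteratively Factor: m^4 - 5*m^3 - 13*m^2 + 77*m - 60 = (m + 4)*(m^3 - 9*m^2 + 23*m - 15) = (m - 3)*(m + 4)*(m^2 - 6*m + 5) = (m - 5)*(m - 3)*(m + 4)*(m - 1)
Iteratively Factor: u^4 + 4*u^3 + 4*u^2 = (u)*(u^3 + 4*u^2 + 4*u) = u*(u + 2)*(u^2 + 2*u) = u^2*(u + 2)*(u + 2)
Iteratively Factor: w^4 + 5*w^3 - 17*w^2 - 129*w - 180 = (w + 4)*(w^3 + w^2 - 21*w - 45) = (w + 3)*(w + 4)*(w^2 - 2*w - 15) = (w - 5)*(w + 3)*(w + 4)*(w + 3)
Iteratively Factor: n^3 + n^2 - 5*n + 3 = (n - 1)*(n^2 + 2*n - 3) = (n - 1)^2*(n + 3)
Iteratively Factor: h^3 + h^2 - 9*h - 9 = (h + 3)*(h^2 - 2*h - 3) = (h - 3)*(h + 3)*(h + 1)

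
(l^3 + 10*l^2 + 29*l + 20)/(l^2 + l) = l + 9 + 20/l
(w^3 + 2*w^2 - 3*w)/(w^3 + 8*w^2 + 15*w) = (w - 1)/(w + 5)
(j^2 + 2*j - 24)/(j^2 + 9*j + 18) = (j - 4)/(j + 3)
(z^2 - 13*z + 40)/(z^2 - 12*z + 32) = (z - 5)/(z - 4)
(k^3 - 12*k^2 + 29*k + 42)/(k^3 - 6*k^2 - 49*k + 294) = (k + 1)/(k + 7)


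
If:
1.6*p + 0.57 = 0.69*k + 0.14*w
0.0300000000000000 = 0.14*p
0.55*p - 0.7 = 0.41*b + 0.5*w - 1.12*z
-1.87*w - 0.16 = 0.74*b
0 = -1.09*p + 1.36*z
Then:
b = -1.64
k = 1.21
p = 0.21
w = 0.56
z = 0.17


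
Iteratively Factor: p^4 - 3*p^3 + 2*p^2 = (p - 2)*(p^3 - p^2) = p*(p - 2)*(p^2 - p) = p*(p - 2)*(p - 1)*(p)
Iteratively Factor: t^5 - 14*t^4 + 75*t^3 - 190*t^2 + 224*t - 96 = (t - 1)*(t^4 - 13*t^3 + 62*t^2 - 128*t + 96) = (t - 4)*(t - 1)*(t^3 - 9*t^2 + 26*t - 24) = (t - 4)^2*(t - 1)*(t^2 - 5*t + 6) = (t - 4)^2*(t - 2)*(t - 1)*(t - 3)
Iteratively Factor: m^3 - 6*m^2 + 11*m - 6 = (m - 2)*(m^2 - 4*m + 3) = (m - 2)*(m - 1)*(m - 3)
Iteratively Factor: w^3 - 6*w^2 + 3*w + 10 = (w - 2)*(w^2 - 4*w - 5) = (w - 5)*(w - 2)*(w + 1)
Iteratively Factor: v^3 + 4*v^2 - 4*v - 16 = (v + 2)*(v^2 + 2*v - 8) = (v + 2)*(v + 4)*(v - 2)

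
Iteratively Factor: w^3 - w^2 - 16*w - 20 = (w + 2)*(w^2 - 3*w - 10) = (w + 2)^2*(w - 5)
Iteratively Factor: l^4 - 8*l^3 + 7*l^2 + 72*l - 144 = (l - 4)*(l^3 - 4*l^2 - 9*l + 36) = (l - 4)^2*(l^2 - 9) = (l - 4)^2*(l - 3)*(l + 3)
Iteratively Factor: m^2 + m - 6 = (m - 2)*(m + 3)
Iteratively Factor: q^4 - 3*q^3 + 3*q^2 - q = (q)*(q^3 - 3*q^2 + 3*q - 1) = q*(q - 1)*(q^2 - 2*q + 1) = q*(q - 1)^2*(q - 1)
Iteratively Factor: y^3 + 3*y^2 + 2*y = (y + 1)*(y^2 + 2*y) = (y + 1)*(y + 2)*(y)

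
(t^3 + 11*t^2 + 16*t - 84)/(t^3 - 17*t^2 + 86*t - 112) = (t^2 + 13*t + 42)/(t^2 - 15*t + 56)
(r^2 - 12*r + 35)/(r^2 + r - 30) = (r - 7)/(r + 6)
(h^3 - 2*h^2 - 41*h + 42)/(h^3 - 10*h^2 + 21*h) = (h^2 + 5*h - 6)/(h*(h - 3))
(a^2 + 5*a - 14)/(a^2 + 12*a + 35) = (a - 2)/(a + 5)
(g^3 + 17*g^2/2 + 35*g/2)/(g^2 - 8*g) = (2*g^2 + 17*g + 35)/(2*(g - 8))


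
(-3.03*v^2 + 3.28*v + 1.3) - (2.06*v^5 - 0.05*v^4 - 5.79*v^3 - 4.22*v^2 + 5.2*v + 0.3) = -2.06*v^5 + 0.05*v^4 + 5.79*v^3 + 1.19*v^2 - 1.92*v + 1.0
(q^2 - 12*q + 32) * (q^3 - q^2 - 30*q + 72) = q^5 - 13*q^4 + 14*q^3 + 400*q^2 - 1824*q + 2304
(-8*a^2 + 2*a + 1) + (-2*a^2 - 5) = -10*a^2 + 2*a - 4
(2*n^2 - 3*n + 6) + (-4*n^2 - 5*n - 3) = -2*n^2 - 8*n + 3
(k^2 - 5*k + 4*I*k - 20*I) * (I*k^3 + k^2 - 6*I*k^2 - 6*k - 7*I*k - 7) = I*k^5 - 3*k^4 - 11*I*k^4 + 33*k^3 + 27*I*k^3 - 69*k^2 - 9*I*k^2 - 105*k + 92*I*k + 140*I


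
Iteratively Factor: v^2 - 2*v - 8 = (v + 2)*(v - 4)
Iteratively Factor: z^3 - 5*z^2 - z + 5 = (z - 5)*(z^2 - 1) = (z - 5)*(z - 1)*(z + 1)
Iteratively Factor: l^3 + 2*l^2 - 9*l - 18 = (l - 3)*(l^2 + 5*l + 6) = (l - 3)*(l + 2)*(l + 3)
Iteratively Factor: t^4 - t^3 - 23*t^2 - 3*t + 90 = (t + 3)*(t^3 - 4*t^2 - 11*t + 30) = (t - 5)*(t + 3)*(t^2 + t - 6) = (t - 5)*(t - 2)*(t + 3)*(t + 3)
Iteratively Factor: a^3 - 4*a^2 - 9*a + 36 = (a - 3)*(a^2 - a - 12) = (a - 4)*(a - 3)*(a + 3)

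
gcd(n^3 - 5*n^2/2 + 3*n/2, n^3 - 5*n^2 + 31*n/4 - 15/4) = n^2 - 5*n/2 + 3/2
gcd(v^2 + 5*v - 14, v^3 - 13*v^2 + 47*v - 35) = 1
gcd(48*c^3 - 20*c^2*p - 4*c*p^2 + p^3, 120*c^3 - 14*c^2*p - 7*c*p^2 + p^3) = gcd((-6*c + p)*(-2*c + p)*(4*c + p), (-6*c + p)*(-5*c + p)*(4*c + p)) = -24*c^2 - 2*c*p + p^2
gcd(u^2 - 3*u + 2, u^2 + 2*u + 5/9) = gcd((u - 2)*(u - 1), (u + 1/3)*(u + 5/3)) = 1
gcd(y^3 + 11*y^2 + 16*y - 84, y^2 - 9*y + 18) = 1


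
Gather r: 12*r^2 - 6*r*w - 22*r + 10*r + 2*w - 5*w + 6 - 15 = 12*r^2 + r*(-6*w - 12) - 3*w - 9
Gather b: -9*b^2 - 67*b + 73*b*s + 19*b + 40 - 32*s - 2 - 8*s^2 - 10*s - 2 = -9*b^2 + b*(73*s - 48) - 8*s^2 - 42*s + 36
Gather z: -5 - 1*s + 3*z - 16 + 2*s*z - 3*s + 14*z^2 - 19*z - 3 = -4*s + 14*z^2 + z*(2*s - 16) - 24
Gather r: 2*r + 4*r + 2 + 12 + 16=6*r + 30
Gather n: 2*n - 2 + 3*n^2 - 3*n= 3*n^2 - n - 2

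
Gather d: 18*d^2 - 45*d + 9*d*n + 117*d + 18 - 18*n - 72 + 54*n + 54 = 18*d^2 + d*(9*n + 72) + 36*n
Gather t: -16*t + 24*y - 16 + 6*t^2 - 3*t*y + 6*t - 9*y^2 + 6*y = 6*t^2 + t*(-3*y - 10) - 9*y^2 + 30*y - 16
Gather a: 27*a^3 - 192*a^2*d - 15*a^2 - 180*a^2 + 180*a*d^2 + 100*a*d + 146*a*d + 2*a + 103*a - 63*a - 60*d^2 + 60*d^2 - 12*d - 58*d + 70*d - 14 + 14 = 27*a^3 + a^2*(-192*d - 195) + a*(180*d^2 + 246*d + 42)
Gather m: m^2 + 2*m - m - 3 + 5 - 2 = m^2 + m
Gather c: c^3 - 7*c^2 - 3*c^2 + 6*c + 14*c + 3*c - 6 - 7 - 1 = c^3 - 10*c^2 + 23*c - 14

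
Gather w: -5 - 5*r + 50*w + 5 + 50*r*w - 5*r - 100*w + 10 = -10*r + w*(50*r - 50) + 10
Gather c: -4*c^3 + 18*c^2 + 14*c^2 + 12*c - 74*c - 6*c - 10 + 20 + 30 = -4*c^3 + 32*c^2 - 68*c + 40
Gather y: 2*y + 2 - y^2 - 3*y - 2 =-y^2 - y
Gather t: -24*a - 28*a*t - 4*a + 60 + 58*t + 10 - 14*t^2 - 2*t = -28*a - 14*t^2 + t*(56 - 28*a) + 70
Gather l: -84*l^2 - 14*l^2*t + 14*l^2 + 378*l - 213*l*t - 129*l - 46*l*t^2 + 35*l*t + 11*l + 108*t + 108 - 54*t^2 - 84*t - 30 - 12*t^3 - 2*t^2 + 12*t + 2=l^2*(-14*t - 70) + l*(-46*t^2 - 178*t + 260) - 12*t^3 - 56*t^2 + 36*t + 80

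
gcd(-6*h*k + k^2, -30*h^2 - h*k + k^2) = 6*h - k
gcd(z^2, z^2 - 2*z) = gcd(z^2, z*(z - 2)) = z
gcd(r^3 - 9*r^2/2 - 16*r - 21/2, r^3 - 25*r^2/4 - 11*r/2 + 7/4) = r^2 - 6*r - 7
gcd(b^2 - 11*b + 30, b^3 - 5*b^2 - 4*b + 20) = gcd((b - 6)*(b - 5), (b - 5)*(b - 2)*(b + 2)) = b - 5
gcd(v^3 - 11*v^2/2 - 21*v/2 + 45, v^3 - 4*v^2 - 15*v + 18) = v^2 - 3*v - 18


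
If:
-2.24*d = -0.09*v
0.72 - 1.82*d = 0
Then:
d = 0.40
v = 9.85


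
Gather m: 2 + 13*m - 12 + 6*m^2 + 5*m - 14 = 6*m^2 + 18*m - 24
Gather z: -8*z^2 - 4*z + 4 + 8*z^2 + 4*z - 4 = 0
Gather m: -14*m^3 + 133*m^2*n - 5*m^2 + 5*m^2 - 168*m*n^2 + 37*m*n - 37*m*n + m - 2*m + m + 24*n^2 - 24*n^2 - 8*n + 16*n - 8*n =-14*m^3 + 133*m^2*n - 168*m*n^2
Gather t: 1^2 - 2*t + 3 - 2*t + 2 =6 - 4*t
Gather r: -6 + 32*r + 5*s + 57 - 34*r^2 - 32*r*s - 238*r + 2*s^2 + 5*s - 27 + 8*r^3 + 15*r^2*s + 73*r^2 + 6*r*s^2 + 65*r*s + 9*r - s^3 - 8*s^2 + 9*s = 8*r^3 + r^2*(15*s + 39) + r*(6*s^2 + 33*s - 197) - s^3 - 6*s^2 + 19*s + 24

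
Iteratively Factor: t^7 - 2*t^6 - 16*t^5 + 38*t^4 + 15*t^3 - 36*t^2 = (t)*(t^6 - 2*t^5 - 16*t^4 + 38*t^3 + 15*t^2 - 36*t) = t*(t - 3)*(t^5 + t^4 - 13*t^3 - t^2 + 12*t) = t*(t - 3)^2*(t^4 + 4*t^3 - t^2 - 4*t) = t*(t - 3)^2*(t + 1)*(t^3 + 3*t^2 - 4*t) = t^2*(t - 3)^2*(t + 1)*(t^2 + 3*t - 4) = t^2*(t - 3)^2*(t + 1)*(t + 4)*(t - 1)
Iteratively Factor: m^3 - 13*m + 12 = (m + 4)*(m^2 - 4*m + 3) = (m - 1)*(m + 4)*(m - 3)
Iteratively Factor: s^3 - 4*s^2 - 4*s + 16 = (s - 4)*(s^2 - 4) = (s - 4)*(s + 2)*(s - 2)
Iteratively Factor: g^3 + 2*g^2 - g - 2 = (g + 1)*(g^2 + g - 2) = (g + 1)*(g + 2)*(g - 1)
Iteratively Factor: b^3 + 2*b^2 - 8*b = (b - 2)*(b^2 + 4*b) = (b - 2)*(b + 4)*(b)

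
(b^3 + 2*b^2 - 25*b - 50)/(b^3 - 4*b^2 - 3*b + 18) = (b^2 - 25)/(b^2 - 6*b + 9)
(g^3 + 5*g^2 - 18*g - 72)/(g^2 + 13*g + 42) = (g^2 - g - 12)/(g + 7)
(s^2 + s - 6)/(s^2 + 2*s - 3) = (s - 2)/(s - 1)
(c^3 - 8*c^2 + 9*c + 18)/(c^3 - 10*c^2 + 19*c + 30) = (c - 3)/(c - 5)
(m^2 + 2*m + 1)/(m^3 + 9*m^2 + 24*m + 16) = (m + 1)/(m^2 + 8*m + 16)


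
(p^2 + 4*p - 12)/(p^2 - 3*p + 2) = (p + 6)/(p - 1)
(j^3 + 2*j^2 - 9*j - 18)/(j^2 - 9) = j + 2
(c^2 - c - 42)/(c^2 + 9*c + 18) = (c - 7)/(c + 3)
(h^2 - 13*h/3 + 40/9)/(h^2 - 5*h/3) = (h - 8/3)/h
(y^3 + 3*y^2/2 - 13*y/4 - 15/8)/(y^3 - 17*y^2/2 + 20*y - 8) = (8*y^3 + 12*y^2 - 26*y - 15)/(4*(2*y^3 - 17*y^2 + 40*y - 16))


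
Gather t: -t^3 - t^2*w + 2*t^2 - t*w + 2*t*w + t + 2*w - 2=-t^3 + t^2*(2 - w) + t*(w + 1) + 2*w - 2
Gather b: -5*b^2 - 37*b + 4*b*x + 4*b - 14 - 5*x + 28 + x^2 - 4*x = -5*b^2 + b*(4*x - 33) + x^2 - 9*x + 14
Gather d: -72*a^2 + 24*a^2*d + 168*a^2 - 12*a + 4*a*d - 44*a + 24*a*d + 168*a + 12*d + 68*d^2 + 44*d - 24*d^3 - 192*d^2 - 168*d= 96*a^2 + 112*a - 24*d^3 - 124*d^2 + d*(24*a^2 + 28*a - 112)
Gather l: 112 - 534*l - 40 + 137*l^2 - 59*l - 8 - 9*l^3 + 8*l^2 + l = -9*l^3 + 145*l^2 - 592*l + 64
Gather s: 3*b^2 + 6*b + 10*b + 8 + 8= 3*b^2 + 16*b + 16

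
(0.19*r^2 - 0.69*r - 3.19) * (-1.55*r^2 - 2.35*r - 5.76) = -0.2945*r^4 + 0.623*r^3 + 5.4716*r^2 + 11.4709*r + 18.3744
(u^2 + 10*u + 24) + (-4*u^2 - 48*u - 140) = -3*u^2 - 38*u - 116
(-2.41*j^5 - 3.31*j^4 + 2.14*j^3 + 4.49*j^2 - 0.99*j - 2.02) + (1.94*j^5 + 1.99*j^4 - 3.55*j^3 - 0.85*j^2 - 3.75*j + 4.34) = -0.47*j^5 - 1.32*j^4 - 1.41*j^3 + 3.64*j^2 - 4.74*j + 2.32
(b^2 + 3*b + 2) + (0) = b^2 + 3*b + 2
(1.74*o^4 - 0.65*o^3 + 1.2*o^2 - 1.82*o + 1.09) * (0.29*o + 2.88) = 0.5046*o^5 + 4.8227*o^4 - 1.524*o^3 + 2.9282*o^2 - 4.9255*o + 3.1392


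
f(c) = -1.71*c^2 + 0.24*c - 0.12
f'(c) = 0.24 - 3.42*c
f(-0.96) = -1.93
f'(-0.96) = 3.52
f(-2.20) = -8.92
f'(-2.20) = 7.76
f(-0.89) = -1.69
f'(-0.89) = 3.28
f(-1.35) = -3.56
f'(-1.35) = 4.86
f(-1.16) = -2.70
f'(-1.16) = 4.21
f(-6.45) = -72.81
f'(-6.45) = 22.30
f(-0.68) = -1.07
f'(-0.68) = 2.57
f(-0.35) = -0.41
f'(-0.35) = 1.44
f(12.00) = -243.48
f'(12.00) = -40.80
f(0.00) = -0.12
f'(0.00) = 0.24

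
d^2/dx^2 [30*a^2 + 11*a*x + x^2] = 2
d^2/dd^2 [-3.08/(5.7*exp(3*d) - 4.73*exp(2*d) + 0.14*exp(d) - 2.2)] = (-3.08*(17.1*exp(2*d) - 9.46*exp(d) + 0.14)*(34.2*exp(2*d) - 18.92*exp(d) + 0.28)*exp(d) + (158.004*exp(2*d) - 58.2736*exp(d) + 0.4312)*(5.7*exp(3*d) - 4.73*exp(2*d) + 0.14*exp(d) - 2.2))*exp(d)/(5.7*exp(3*d) - 4.73*exp(2*d) + 0.14*exp(d) - 2.2)^3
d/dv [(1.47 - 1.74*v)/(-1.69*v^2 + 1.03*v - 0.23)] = (-2.9406*v^2 + 4.9686*v - 1.1139)/(2.8561*v^4 - 3.4814*v^3 + 1.8383*v^2 - 0.4738*v + 0.0529)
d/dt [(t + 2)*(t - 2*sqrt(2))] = 2*t - 2*sqrt(2) + 2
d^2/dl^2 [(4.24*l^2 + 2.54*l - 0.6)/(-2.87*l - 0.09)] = 11.127756/(23.639903*l^3 + 2.223963*l^2 + 0.069741*l + 0.000729)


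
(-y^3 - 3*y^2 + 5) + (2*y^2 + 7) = -y^3 - y^2 + 12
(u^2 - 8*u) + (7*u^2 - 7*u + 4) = 8*u^2 - 15*u + 4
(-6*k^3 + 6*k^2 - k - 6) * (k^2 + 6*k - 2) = -6*k^5 - 30*k^4 + 47*k^3 - 24*k^2 - 34*k + 12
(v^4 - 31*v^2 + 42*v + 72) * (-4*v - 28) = -4*v^5 - 28*v^4 + 124*v^3 + 700*v^2 - 1464*v - 2016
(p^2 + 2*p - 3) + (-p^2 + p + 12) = 3*p + 9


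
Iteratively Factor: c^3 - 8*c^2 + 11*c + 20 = (c + 1)*(c^2 - 9*c + 20) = (c - 4)*(c + 1)*(c - 5)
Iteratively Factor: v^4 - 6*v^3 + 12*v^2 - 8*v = (v - 2)*(v^3 - 4*v^2 + 4*v) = v*(v - 2)*(v^2 - 4*v + 4) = v*(v - 2)^2*(v - 2)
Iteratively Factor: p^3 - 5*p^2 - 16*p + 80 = (p - 5)*(p^2 - 16) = (p - 5)*(p + 4)*(p - 4)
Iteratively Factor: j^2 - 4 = (j - 2)*(j + 2)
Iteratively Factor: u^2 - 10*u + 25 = (u - 5)*(u - 5)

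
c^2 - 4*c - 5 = (c - 5)*(c + 1)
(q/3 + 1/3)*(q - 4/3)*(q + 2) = q^3/3 + 5*q^2/9 - 2*q/3 - 8/9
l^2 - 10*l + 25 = (l - 5)^2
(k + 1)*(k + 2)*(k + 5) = k^3 + 8*k^2 + 17*k + 10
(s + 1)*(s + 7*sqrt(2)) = s^2 + s + 7*sqrt(2)*s + 7*sqrt(2)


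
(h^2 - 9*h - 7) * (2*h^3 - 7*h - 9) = 2*h^5 - 18*h^4 - 21*h^3 + 54*h^2 + 130*h + 63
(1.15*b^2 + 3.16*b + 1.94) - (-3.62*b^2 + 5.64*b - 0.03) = 4.77*b^2 - 2.48*b + 1.97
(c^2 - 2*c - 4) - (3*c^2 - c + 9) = -2*c^2 - c - 13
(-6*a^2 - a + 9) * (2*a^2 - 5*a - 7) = -12*a^4 + 28*a^3 + 65*a^2 - 38*a - 63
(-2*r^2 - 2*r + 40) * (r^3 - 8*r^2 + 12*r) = -2*r^5 + 14*r^4 + 32*r^3 - 344*r^2 + 480*r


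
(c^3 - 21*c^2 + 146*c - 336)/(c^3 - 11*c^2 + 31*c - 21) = (c^2 - 14*c + 48)/(c^2 - 4*c + 3)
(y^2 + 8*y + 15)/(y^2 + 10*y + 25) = (y + 3)/(y + 5)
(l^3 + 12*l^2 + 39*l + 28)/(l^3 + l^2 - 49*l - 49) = (l + 4)/(l - 7)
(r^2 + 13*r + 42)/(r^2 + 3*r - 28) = (r + 6)/(r - 4)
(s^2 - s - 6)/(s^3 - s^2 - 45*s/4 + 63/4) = 4*(s + 2)/(4*s^2 + 8*s - 21)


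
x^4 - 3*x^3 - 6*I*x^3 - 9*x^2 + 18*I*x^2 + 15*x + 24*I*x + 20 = (x - 4)*(x + 1)*(x - 5*I)*(x - I)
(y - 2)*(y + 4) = y^2 + 2*y - 8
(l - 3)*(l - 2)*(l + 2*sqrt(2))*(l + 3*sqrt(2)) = l^4 - 5*l^3 + 5*sqrt(2)*l^3 - 25*sqrt(2)*l^2 + 18*l^2 - 60*l + 30*sqrt(2)*l + 72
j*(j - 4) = j^2 - 4*j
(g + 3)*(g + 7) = g^2 + 10*g + 21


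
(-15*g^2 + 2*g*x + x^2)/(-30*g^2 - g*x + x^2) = (-3*g + x)/(-6*g + x)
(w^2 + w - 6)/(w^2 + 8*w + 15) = (w - 2)/(w + 5)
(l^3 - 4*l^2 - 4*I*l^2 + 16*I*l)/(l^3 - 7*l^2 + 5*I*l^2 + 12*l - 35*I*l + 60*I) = l*(l - 4*I)/(l^2 + l*(-3 + 5*I) - 15*I)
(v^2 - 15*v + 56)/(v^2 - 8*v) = (v - 7)/v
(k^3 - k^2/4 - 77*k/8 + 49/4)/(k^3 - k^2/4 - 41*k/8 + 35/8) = (2*k^2 + 3*k - 14)/(2*k^2 + 3*k - 5)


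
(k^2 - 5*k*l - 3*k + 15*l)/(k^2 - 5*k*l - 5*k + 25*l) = (k - 3)/(k - 5)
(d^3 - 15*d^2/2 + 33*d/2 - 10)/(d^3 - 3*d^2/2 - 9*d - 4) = (2*d^2 - 7*d + 5)/(2*d^2 + 5*d + 2)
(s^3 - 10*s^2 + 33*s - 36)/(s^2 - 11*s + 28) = (s^2 - 6*s + 9)/(s - 7)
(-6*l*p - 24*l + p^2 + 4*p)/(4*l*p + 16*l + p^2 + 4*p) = (-6*l + p)/(4*l + p)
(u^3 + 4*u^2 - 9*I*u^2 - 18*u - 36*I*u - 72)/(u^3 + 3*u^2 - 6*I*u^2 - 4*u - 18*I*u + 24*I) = (u - 3*I)/(u - 1)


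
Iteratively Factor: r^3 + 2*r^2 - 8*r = (r - 2)*(r^2 + 4*r) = (r - 2)*(r + 4)*(r)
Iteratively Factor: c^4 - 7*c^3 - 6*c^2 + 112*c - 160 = (c - 4)*(c^3 - 3*c^2 - 18*c + 40) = (c - 5)*(c - 4)*(c^2 + 2*c - 8) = (c - 5)*(c - 4)*(c + 4)*(c - 2)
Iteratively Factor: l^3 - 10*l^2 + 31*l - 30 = (l - 3)*(l^2 - 7*l + 10) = (l - 5)*(l - 3)*(l - 2)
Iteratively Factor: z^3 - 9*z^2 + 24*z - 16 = (z - 1)*(z^2 - 8*z + 16) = (z - 4)*(z - 1)*(z - 4)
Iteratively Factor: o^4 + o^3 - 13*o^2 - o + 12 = (o + 1)*(o^3 - 13*o + 12) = (o + 1)*(o + 4)*(o^2 - 4*o + 3) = (o - 1)*(o + 1)*(o + 4)*(o - 3)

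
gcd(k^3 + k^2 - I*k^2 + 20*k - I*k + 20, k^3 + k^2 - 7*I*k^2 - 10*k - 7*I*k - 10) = k^2 + k*(1 - 5*I) - 5*I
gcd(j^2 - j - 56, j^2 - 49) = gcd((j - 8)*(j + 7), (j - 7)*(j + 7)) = j + 7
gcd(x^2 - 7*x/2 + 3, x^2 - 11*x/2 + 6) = x - 3/2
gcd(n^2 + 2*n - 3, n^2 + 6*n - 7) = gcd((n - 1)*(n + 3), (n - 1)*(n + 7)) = n - 1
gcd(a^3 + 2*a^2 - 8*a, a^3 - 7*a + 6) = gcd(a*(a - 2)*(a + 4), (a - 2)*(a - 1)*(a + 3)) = a - 2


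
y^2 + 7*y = y*(y + 7)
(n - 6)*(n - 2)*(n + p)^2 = n^4 + 2*n^3*p - 8*n^3 + n^2*p^2 - 16*n^2*p + 12*n^2 - 8*n*p^2 + 24*n*p + 12*p^2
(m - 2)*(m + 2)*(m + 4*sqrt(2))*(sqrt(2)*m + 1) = sqrt(2)*m^4 + 9*m^3 - 36*m - 16*sqrt(2)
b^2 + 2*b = b*(b + 2)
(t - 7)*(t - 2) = t^2 - 9*t + 14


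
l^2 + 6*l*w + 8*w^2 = (l + 2*w)*(l + 4*w)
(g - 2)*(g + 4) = g^2 + 2*g - 8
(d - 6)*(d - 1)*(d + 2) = d^3 - 5*d^2 - 8*d + 12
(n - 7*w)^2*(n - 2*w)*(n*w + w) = n^4*w - 16*n^3*w^2 + n^3*w + 77*n^2*w^3 - 16*n^2*w^2 - 98*n*w^4 + 77*n*w^3 - 98*w^4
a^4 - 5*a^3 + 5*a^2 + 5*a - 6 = (a - 3)*(a - 2)*(a - 1)*(a + 1)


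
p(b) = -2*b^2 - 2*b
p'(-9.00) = 34.00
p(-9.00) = -144.00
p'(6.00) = -26.00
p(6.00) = -84.00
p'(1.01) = -6.04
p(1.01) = -4.06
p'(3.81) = -17.24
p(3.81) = -36.65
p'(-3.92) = 13.68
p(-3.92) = -22.89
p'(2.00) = -10.00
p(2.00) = -12.00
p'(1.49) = -7.96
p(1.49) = -7.42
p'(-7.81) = 29.24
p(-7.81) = -106.37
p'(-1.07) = 2.28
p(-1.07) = -0.15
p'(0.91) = -5.64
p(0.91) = -3.48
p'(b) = -4*b - 2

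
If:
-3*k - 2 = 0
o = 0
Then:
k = -2/3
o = 0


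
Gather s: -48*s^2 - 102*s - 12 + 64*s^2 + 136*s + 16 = 16*s^2 + 34*s + 4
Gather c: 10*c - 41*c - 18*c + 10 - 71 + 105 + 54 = 98 - 49*c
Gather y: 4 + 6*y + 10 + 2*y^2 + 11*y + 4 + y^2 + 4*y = 3*y^2 + 21*y + 18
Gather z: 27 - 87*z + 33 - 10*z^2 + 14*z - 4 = -10*z^2 - 73*z + 56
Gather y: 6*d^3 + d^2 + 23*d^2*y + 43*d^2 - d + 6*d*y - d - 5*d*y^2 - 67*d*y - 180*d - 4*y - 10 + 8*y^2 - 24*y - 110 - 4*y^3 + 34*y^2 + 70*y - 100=6*d^3 + 44*d^2 - 182*d - 4*y^3 + y^2*(42 - 5*d) + y*(23*d^2 - 61*d + 42) - 220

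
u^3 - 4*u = u*(u - 2)*(u + 2)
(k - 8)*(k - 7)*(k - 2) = k^3 - 17*k^2 + 86*k - 112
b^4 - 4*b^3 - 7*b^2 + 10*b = b*(b - 5)*(b - 1)*(b + 2)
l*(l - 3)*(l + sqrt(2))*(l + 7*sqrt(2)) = l^4 - 3*l^3 + 8*sqrt(2)*l^3 - 24*sqrt(2)*l^2 + 14*l^2 - 42*l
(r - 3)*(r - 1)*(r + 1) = r^3 - 3*r^2 - r + 3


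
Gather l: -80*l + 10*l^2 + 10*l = 10*l^2 - 70*l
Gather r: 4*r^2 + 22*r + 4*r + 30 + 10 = 4*r^2 + 26*r + 40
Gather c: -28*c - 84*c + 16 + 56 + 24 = 96 - 112*c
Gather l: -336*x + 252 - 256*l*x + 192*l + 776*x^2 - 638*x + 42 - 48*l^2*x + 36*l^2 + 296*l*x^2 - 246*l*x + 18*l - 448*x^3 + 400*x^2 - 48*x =l^2*(36 - 48*x) + l*(296*x^2 - 502*x + 210) - 448*x^3 + 1176*x^2 - 1022*x + 294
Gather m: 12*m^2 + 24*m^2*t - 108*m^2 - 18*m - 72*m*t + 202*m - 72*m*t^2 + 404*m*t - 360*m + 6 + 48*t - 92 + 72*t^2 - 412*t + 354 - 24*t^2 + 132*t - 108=m^2*(24*t - 96) + m*(-72*t^2 + 332*t - 176) + 48*t^2 - 232*t + 160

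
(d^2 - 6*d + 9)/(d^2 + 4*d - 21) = (d - 3)/(d + 7)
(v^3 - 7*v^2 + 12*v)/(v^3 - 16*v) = (v - 3)/(v + 4)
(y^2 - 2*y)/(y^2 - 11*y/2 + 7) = 2*y/(2*y - 7)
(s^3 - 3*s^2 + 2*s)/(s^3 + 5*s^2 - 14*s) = (s - 1)/(s + 7)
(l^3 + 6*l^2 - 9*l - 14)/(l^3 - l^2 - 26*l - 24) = (l^2 + 5*l - 14)/(l^2 - 2*l - 24)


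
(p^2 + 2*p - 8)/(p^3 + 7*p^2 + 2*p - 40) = 1/(p + 5)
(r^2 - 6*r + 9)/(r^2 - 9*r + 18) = (r - 3)/(r - 6)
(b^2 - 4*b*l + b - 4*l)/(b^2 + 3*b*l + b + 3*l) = (b - 4*l)/(b + 3*l)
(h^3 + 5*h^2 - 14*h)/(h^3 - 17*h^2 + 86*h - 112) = h*(h + 7)/(h^2 - 15*h + 56)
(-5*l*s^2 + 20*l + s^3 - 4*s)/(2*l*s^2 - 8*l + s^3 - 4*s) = (-5*l + s)/(2*l + s)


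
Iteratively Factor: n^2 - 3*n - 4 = (n - 4)*(n + 1)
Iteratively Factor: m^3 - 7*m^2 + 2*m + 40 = (m - 5)*(m^2 - 2*m - 8) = (m - 5)*(m + 2)*(m - 4)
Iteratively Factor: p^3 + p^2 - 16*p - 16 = (p - 4)*(p^2 + 5*p + 4) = (p - 4)*(p + 1)*(p + 4)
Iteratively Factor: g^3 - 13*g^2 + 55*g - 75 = (g - 5)*(g^2 - 8*g + 15) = (g - 5)^2*(g - 3)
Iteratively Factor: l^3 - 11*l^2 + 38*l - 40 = (l - 2)*(l^2 - 9*l + 20) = (l - 5)*(l - 2)*(l - 4)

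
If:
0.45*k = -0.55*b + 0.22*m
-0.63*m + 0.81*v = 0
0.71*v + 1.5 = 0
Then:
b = -0.818181818181818*k - 1.08651911468813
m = -2.72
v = -2.11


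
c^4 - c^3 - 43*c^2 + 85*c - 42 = (c - 6)*(c - 1)^2*(c + 7)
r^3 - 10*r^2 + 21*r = r*(r - 7)*(r - 3)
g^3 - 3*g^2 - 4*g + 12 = (g - 3)*(g - 2)*(g + 2)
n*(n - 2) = n^2 - 2*n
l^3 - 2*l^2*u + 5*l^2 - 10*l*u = l*(l + 5)*(l - 2*u)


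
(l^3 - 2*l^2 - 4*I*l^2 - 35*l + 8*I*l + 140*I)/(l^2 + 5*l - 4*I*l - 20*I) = l - 7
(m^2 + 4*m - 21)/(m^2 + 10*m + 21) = (m - 3)/(m + 3)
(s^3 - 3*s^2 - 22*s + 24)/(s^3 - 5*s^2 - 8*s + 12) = (s + 4)/(s + 2)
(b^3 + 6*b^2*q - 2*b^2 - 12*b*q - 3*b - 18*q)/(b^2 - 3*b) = b + 6*q + 1 + 6*q/b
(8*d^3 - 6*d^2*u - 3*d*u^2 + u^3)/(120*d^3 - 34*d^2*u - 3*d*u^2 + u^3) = (-2*d^2 + d*u + u^2)/(-30*d^2 + d*u + u^2)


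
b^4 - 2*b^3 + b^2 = b^2*(b - 1)^2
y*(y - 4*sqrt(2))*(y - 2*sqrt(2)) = y^3 - 6*sqrt(2)*y^2 + 16*y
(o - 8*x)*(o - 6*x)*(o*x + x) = o^3*x - 14*o^2*x^2 + o^2*x + 48*o*x^3 - 14*o*x^2 + 48*x^3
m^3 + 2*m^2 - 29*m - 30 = (m - 5)*(m + 1)*(m + 6)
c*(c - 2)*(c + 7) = c^3 + 5*c^2 - 14*c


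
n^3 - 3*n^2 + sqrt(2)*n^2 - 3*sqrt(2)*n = n*(n - 3)*(n + sqrt(2))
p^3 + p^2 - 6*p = p*(p - 2)*(p + 3)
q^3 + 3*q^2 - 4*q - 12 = (q - 2)*(q + 2)*(q + 3)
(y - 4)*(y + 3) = y^2 - y - 12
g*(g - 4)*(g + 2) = g^3 - 2*g^2 - 8*g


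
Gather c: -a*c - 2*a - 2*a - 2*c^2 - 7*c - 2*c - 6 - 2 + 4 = -4*a - 2*c^2 + c*(-a - 9) - 4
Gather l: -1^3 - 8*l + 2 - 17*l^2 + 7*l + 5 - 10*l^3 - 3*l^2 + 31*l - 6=-10*l^3 - 20*l^2 + 30*l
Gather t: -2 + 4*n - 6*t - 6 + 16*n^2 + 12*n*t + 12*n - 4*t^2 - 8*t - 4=16*n^2 + 16*n - 4*t^2 + t*(12*n - 14) - 12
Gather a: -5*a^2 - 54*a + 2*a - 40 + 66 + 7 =-5*a^2 - 52*a + 33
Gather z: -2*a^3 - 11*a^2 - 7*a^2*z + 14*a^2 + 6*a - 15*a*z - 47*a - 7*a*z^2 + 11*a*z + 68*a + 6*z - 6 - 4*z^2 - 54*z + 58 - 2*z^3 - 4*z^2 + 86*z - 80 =-2*a^3 + 3*a^2 + 27*a - 2*z^3 + z^2*(-7*a - 8) + z*(-7*a^2 - 4*a + 38) - 28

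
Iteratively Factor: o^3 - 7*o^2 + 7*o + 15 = (o - 3)*(o^2 - 4*o - 5) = (o - 5)*(o - 3)*(o + 1)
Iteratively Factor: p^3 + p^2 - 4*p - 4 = (p + 2)*(p^2 - p - 2) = (p + 1)*(p + 2)*(p - 2)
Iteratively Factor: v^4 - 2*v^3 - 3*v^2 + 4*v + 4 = (v + 1)*(v^3 - 3*v^2 + 4) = (v - 2)*(v + 1)*(v^2 - v - 2) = (v - 2)^2*(v + 1)*(v + 1)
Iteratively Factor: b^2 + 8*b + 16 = (b + 4)*(b + 4)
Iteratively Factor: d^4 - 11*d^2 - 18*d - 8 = (d - 4)*(d^3 + 4*d^2 + 5*d + 2) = (d - 4)*(d + 1)*(d^2 + 3*d + 2) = (d - 4)*(d + 1)^2*(d + 2)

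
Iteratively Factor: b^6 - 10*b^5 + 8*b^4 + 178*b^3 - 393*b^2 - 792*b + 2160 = (b - 4)*(b^5 - 6*b^4 - 16*b^3 + 114*b^2 + 63*b - 540) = (b - 4)*(b + 3)*(b^4 - 9*b^3 + 11*b^2 + 81*b - 180) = (b - 4)^2*(b + 3)*(b^3 - 5*b^2 - 9*b + 45) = (b - 5)*(b - 4)^2*(b + 3)*(b^2 - 9) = (b - 5)*(b - 4)^2*(b + 3)^2*(b - 3)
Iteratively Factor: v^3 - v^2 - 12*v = (v)*(v^2 - v - 12) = v*(v + 3)*(v - 4)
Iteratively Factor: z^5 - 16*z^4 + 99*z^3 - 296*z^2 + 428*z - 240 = (z - 2)*(z^4 - 14*z^3 + 71*z^2 - 154*z + 120) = (z - 5)*(z - 2)*(z^3 - 9*z^2 + 26*z - 24) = (z - 5)*(z - 3)*(z - 2)*(z^2 - 6*z + 8) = (z - 5)*(z - 4)*(z - 3)*(z - 2)*(z - 2)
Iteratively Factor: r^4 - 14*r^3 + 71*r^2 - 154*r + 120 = (r - 5)*(r^3 - 9*r^2 + 26*r - 24) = (r - 5)*(r - 3)*(r^2 - 6*r + 8) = (r - 5)*(r - 4)*(r - 3)*(r - 2)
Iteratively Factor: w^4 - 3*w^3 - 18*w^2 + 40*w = (w + 4)*(w^3 - 7*w^2 + 10*w) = w*(w + 4)*(w^2 - 7*w + 10) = w*(w - 5)*(w + 4)*(w - 2)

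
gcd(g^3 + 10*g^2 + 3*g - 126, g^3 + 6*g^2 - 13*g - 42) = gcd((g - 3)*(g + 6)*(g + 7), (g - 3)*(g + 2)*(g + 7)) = g^2 + 4*g - 21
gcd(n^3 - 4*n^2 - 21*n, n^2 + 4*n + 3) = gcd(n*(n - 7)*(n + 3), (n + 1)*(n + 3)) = n + 3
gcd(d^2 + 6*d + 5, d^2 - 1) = d + 1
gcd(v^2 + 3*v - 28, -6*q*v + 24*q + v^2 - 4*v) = v - 4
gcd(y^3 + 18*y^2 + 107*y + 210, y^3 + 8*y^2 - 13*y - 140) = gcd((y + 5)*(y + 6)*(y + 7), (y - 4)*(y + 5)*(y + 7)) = y^2 + 12*y + 35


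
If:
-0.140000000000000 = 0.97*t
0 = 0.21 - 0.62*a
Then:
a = 0.34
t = -0.14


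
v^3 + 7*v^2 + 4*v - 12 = (v - 1)*(v + 2)*(v + 6)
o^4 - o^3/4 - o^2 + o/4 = o*(o - 1)*(o - 1/4)*(o + 1)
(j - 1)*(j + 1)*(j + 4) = j^3 + 4*j^2 - j - 4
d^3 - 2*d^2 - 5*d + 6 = (d - 3)*(d - 1)*(d + 2)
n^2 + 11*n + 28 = (n + 4)*(n + 7)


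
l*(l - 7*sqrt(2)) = l^2 - 7*sqrt(2)*l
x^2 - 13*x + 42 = (x - 7)*(x - 6)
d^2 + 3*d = d*(d + 3)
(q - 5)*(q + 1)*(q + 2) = q^3 - 2*q^2 - 13*q - 10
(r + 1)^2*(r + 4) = r^3 + 6*r^2 + 9*r + 4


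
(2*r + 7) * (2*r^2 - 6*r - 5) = 4*r^3 + 2*r^2 - 52*r - 35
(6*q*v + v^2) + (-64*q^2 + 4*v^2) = -64*q^2 + 6*q*v + 5*v^2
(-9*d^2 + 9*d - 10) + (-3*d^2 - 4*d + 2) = -12*d^2 + 5*d - 8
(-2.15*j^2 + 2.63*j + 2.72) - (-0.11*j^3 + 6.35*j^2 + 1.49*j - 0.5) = 0.11*j^3 - 8.5*j^2 + 1.14*j + 3.22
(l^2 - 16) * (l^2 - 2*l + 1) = l^4 - 2*l^3 - 15*l^2 + 32*l - 16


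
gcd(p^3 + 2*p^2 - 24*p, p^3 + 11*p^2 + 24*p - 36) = p + 6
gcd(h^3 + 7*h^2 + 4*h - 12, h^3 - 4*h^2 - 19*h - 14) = h + 2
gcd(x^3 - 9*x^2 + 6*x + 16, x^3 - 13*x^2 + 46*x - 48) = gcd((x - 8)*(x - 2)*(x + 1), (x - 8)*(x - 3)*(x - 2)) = x^2 - 10*x + 16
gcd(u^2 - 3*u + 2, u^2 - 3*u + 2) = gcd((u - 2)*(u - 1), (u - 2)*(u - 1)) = u^2 - 3*u + 2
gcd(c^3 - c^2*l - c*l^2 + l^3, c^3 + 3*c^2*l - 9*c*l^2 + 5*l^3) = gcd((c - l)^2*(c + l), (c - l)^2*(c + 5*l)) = c^2 - 2*c*l + l^2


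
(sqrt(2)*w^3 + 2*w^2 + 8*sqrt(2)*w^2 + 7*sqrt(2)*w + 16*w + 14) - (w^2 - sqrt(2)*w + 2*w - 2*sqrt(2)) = sqrt(2)*w^3 + w^2 + 8*sqrt(2)*w^2 + 8*sqrt(2)*w + 14*w + 2*sqrt(2) + 14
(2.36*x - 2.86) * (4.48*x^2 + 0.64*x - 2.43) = 10.5728*x^3 - 11.3024*x^2 - 7.5652*x + 6.9498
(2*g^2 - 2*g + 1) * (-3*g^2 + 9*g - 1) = -6*g^4 + 24*g^3 - 23*g^2 + 11*g - 1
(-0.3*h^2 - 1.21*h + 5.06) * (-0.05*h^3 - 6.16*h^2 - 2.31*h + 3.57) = 0.015*h^5 + 1.9085*h^4 + 7.8936*h^3 - 29.4455*h^2 - 16.0083*h + 18.0642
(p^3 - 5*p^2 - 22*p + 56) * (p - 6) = p^4 - 11*p^3 + 8*p^2 + 188*p - 336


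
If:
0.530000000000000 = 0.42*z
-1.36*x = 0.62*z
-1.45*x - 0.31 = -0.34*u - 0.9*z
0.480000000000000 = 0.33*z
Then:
No Solution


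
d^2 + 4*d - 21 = (d - 3)*(d + 7)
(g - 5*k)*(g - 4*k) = g^2 - 9*g*k + 20*k^2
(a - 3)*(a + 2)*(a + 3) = a^3 + 2*a^2 - 9*a - 18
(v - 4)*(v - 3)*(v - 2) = v^3 - 9*v^2 + 26*v - 24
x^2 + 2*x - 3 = (x - 1)*(x + 3)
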